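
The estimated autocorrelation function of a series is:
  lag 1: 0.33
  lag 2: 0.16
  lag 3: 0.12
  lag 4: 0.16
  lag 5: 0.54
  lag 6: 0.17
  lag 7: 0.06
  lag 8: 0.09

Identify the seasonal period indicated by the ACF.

5

The largest autocorrelation is r_5 = 0.54; the remaining lags stay at or below 0.33. The elevated value at lag 1 (0.33), dropping to 0.16 at lag 2, reflects decaying short-term dependence rather than seasonality.
The dominant spike at lag 5 indicates a seasonal period of 5.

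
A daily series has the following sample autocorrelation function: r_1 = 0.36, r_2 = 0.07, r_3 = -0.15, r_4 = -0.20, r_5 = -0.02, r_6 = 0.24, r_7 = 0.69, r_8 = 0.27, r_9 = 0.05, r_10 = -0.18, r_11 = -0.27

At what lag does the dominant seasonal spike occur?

The largest autocorrelation is r_7 = 0.69; the remaining lags stay at or below 0.36. The elevated value at lag 1 (0.36), dropping to 0.07 at lag 2, reflects decaying short-term dependence rather than seasonality.
The dominant spike at lag 7 indicates a seasonal period of 7.

7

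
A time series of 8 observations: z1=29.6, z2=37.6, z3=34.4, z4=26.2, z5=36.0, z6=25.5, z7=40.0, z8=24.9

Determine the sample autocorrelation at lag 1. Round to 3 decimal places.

-0.684

Mean z̄ = (29.6 + 37.6 + 34.4 + 26.2 + 36.0 + 25.5 + 40.0 + 24.9)/8 = 31.7750
Deviations from mean: -2.1750, 5.8250, 2.6250, -5.5750, 4.2250, -6.2750, 8.2250, -6.8750
Numerator Σ_{t=1}^{7}(z_t−z̄)(z_{t+1}−z̄) = -170.2381
Denominator Σ(z_t−z̄)² = 248.7750
r_1 = -170.2381 / 248.7750 = -0.684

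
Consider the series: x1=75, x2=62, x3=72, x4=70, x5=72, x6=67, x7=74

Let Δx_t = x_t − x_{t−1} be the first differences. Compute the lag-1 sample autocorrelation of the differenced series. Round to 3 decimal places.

-0.565

First differences Δx: -13, 10, -2, 2, -5, 7
Mean of differences = -0.1667
Numerator Σ(Δx_t−Δx̄)(Δx_{t+1}−Δx̄) = -198.1944
Denominator Σ(Δx_t−Δx̄)² = 350.8333
r_1(Δx) = -198.1944 / 350.8333 = -0.565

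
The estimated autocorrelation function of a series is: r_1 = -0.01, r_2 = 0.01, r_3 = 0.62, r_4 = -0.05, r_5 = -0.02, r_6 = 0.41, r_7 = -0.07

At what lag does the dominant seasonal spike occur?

The largest autocorrelation is r_3 = 0.62, with a weaker echo at lag 6 (0.41); the remaining lags stay at or below 0.01.
The dominant spike at lag 3 indicates a seasonal period of 3.

3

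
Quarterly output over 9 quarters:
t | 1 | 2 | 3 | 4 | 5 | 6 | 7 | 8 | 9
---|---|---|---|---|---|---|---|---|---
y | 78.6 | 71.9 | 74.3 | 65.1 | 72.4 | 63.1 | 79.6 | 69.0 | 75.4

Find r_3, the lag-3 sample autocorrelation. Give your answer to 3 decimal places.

-0.581

Mean ȳ = (78.6 + 71.9 + 74.3 + 65.1 + 72.4 + 63.1 + 79.6 + 69.0 + 75.4)/9 = 72.1556
Σ(y_t−ȳ)(y_{t+3}−ȳ) = (-45.4691) + (-0.0625) + (-19.4191) + (-52.5247) + (-0.7714) + (-29.3802) = -147.6270
Denominator Σ(y_t−ȳ)² = 253.9422
r_3 = -147.6270 / 253.9422 = -0.581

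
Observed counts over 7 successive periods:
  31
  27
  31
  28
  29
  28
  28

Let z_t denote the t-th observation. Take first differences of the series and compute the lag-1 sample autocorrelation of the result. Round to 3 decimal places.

-0.765

First differences Δz: -4, 4, -3, 1, -1, 0
Mean of differences = -0.5000
Numerator Σ(Δz_t−Δz̄)(Δz_{t+1}−Δz̄) = -31.7500
Denominator Σ(Δz_t−Δz̄)² = 41.5000
r_1(Δz) = -31.7500 / 41.5000 = -0.765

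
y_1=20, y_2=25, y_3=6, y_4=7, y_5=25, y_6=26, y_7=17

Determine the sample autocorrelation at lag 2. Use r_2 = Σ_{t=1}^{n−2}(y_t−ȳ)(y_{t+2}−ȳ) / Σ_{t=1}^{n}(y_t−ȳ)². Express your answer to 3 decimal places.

-0.648

Mean ȳ = (20 + 25 + 6 + 7 + 25 + 26 + 17)/7 = 18.0000
Deviations from mean: 2.0000, 7.0000, -12.0000, -11.0000, 7.0000, 8.0000, -1.0000
Numerator Σ_{t=1}^{5}(y_t−ȳ)(y_{t+2}−ȳ) = -280.0000
Denominator Σ(y_t−ȳ)² = 432.0000
r_2 = -280.0000 / 432.0000 = -0.648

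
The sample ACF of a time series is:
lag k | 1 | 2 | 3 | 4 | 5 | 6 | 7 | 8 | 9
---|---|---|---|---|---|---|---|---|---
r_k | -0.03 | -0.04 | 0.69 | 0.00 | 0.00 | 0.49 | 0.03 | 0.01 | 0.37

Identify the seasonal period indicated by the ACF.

The largest autocorrelation is r_3 = 0.69, with weaker echoes at lags 6 (0.49) and 9 (0.37); the remaining lags stay at or below 0.03.
The dominant spike at lag 3 indicates a seasonal period of 3.

3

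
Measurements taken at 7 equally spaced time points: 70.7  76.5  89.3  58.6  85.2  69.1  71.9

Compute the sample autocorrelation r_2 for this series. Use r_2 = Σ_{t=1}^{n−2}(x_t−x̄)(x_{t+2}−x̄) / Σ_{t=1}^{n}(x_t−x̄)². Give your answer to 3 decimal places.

Mean x̄ = (70.7 + 76.5 + 89.3 + 58.6 + 85.2 + 69.1 + 71.9)/7 = 74.4714
Deviations from mean: -3.7714, 2.0286, 14.8286, -15.8714, 10.7286, -5.3714, -2.5714
Numerator Σ_{t=1}^{5}(x_t−x̄)(x_{t+2}−x̄) = 128.6327
Denominator Σ(x_t−x̄)² = 640.6943
r_2 = 128.6327 / 640.6943 = 0.201

0.201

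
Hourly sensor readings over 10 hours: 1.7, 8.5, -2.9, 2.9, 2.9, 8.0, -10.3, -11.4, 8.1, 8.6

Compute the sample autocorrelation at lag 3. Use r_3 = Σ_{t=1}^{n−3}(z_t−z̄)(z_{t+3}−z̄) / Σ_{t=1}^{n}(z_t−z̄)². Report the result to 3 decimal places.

Mean z̄ = (1.7 + 8.5 − 2.9 + 2.9 + 2.9 + 8.0 − 10.3 − 11.4 + 8.1 + 8.6)/10 = 1.6100
Σ(z_t−z̄)(z_{t+3}−z̄) = (0.1161) + (8.8881) + (-28.8189) + (-15.3639) + (-16.7829) + (41.4711) + (-83.2509) = -93.7413
Denominator Σ(z_t−z̄)² = 514.0690
r_3 = -93.7413 / 514.0690 = -0.182

-0.182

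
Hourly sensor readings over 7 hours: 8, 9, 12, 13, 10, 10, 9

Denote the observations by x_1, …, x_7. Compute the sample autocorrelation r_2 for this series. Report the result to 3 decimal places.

-0.411

Mean x̄ = (8 + 9 + 12 + 13 + 10 + 10 + 9)/7 = 10.1429
Σ(x_t−x̄)(x_{t+2}−x̄) = (-3.9796) + (-3.2653) + (-0.2653) + (-0.4082) + (0.1633) = -7.7551
Denominator Σ(x_t−x̄)² = 18.8571
r_2 = -7.7551 / 18.8571 = -0.411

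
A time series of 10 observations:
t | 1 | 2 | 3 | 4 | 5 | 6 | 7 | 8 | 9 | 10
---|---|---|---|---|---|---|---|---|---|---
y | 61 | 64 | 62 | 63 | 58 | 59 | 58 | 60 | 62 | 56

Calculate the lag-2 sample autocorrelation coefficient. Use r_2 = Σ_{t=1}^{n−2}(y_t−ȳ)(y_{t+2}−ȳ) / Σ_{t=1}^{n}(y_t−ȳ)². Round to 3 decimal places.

0.117

Mean ȳ = (61 + 64 + 62 + 63 + 58 + 59 + 58 + 60 + 62 + 56)/10 = 60.3000
Numerator Σ_{t=1}^{8}(y_t−ȳ)(y_{t+2}−ȳ) = 6.8200
Denominator Σ(y_t−ȳ)² = 58.1000
r_2 = 6.8200 / 58.1000 = 0.117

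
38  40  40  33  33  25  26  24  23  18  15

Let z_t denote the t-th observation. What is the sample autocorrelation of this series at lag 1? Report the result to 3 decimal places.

Mean z̄ = (38 + 40 + 40 + 33 + 33 + 25 + 26 + 24 + 23 + 18 + 15)/11 = 28.6364
Numerator Σ_{t=1}^{10}(z_t−z̄)(z_{t+1}−z̄) = 541.2314
Denominator Σ(z_t−z̄)² = 756.5455
r_1 = 541.2314 / 756.5455 = 0.715

0.715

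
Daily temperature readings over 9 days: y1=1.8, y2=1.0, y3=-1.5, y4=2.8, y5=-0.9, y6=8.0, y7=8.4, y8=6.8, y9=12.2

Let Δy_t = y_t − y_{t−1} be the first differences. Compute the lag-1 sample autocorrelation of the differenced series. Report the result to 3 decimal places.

First differences Δy: -0.8, -2.5, 4.3, -3.7, 8.9, 0.4, -1.6, 5.4
Mean of differences = 1.3000
Numerator Σ(Δy_t−Δȳ)(Δy_{t+1}−Δȳ) = -72.5400
Denominator Σ(Δy_t−Δȳ)² = 136.6400
r_1(Δy) = -72.5400 / 136.6400 = -0.531

-0.531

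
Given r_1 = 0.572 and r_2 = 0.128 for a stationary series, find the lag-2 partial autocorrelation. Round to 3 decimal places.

φ_{22} = (r_2 − r_1²) / (1 − r_1²)
r_1² = (0.572)² = 0.327184
Numerator = 0.128 − 0.3272 = -0.1992; denominator = 1 − 0.3272 = 0.6728
φ_{22} = -0.1992 / 0.6728 = -0.296

-0.296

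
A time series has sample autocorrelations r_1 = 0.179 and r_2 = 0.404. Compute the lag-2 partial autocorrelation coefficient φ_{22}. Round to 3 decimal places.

0.384

φ_{22} = (r_2 − r_1²) / (1 − r_1²)
r_1² = (0.179)² = 0.032041
Numerator = 0.404 − 0.0320 = 0.3720; denominator = 1 − 0.0320 = 0.9680
φ_{22} = 0.3720 / 0.9680 = 0.384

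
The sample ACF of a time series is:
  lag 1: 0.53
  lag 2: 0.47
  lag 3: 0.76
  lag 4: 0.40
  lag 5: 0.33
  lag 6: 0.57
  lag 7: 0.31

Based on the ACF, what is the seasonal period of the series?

3

The largest autocorrelation is r_3 = 0.76, with a weaker echo at lag 6 (0.57); the remaining lags stay at or below 0.53. The elevated value at lag 1 (0.53), dropping to 0.47 at lag 2, reflects decaying short-term dependence rather than seasonality.
The dominant spike at lag 3 indicates a seasonal period of 3.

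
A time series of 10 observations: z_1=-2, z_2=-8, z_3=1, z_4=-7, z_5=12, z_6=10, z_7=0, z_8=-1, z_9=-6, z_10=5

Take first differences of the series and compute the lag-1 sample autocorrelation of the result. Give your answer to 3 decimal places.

First differences Δz: -6, 9, -8, 19, -2, -10, -1, -5, 11
Mean of differences = 0.7778
Numerator Σ(Δz_t−Δz̄)(Δz_{t+1}−Δz̄) = -338.1605
Denominator Σ(Δz_t−Δz̄)² = 787.5556
r_1(Δz) = -338.1605 / 787.5556 = -0.429

-0.429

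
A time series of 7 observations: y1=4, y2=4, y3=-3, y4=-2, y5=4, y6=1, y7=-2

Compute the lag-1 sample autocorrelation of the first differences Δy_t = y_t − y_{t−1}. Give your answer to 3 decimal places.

-0.143

First differences Δy: 0, -7, 1, 6, -3, -3
Mean of differences = -1.0000
Numerator Σ(Δy_t−Δȳ)(Δy_{t+1}−Δȳ) = -14.0000
Denominator Σ(Δy_t−Δȳ)² = 98.0000
r_1(Δy) = -14.0000 / 98.0000 = -0.143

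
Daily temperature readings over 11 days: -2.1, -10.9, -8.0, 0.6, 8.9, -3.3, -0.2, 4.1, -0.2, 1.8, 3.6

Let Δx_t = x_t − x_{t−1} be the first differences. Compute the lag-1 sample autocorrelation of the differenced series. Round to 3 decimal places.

-0.201

First differences Δx: -8.8, 2.9, 8.6, 8.3, -12.2, 3.1, 4.3, -4.3, 2.0, 1.8
Mean of differences = 0.5700
Numerator Σ(Δx_t−Δx̄)(Δx_{t+1}−Δx̄) = -86.0039
Denominator Σ(Δx_t−Δx̄)² = 428.1210
r_1(Δx) = -86.0039 / 428.1210 = -0.201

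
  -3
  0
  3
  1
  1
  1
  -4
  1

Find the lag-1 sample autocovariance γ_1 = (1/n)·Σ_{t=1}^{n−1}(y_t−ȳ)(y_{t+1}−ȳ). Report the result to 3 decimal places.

-0.375

Mean ȳ = (-3 + 0 + 3 + 1 + 1 + 1 − 4 + 1)/8 = 0.0000
Deviations: -3.0000, 0.0000, 3.0000, 1.0000, 1.0000, 1.0000, -4.0000, 1.0000
Σ_{t=1}^{7}(y_t−ȳ)(y_{t+1}−ȳ) = -3.0000
γ_1 = -3.0000 / 8 = -0.375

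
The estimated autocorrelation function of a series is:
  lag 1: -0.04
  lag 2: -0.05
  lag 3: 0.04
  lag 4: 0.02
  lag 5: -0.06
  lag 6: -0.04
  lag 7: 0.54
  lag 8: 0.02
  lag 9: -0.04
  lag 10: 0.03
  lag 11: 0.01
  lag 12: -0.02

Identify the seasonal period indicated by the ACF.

The largest autocorrelation is r_7 = 0.54; the remaining lags stay at or below 0.04.
The dominant spike at lag 7 indicates a seasonal period of 7.

7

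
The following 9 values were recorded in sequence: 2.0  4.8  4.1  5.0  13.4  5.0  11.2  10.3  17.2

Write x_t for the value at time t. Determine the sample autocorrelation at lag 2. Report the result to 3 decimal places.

0.292

Mean x̄ = (2.0 + 4.8 + 4.1 + 5.0 + 13.4 + 5.0 + 11.2 + 10.3 + 17.2)/9 = 8.1111
Σ(x_t−x̄)(x_{t+2}−x̄) = (24.5123) + (10.3012) + (-21.2143) + (9.6790) + (16.3368) + (-6.8099) + (28.0746) = 60.8798
Denominator Σ(x_t−x̄)² = 208.6689
r_2 = 60.8798 / 208.6689 = 0.292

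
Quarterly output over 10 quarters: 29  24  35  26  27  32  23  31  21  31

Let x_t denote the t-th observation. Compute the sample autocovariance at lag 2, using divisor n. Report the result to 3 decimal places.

Mean x̄ = (29 + 24 + 35 + 26 + 27 + 32 + 23 + 31 + 21 + 31)/10 = 27.9000
Σ_{t=1}^{8}(x_t−x̄)(x_{t+2}−x̄) = 61.5800
γ_2 = 61.5800 / 10 = 6.158

6.158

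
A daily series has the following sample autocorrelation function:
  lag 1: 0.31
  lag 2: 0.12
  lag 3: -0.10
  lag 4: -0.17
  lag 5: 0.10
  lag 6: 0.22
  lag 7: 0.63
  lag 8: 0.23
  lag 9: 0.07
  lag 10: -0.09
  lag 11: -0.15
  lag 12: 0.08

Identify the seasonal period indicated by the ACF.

The largest autocorrelation is r_7 = 0.63; the remaining lags stay at or below 0.31. The elevated value at lag 1 (0.31), dropping to 0.12 at lag 2, reflects decaying short-term dependence rather than seasonality.
The dominant spike at lag 7 indicates a seasonal period of 7.

7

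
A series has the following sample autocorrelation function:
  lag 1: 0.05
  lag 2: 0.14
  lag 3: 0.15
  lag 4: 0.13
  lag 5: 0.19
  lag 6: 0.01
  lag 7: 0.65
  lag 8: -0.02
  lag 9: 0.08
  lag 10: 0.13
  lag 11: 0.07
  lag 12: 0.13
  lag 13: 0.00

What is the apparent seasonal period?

7

The largest autocorrelation is r_7 = 0.65; the remaining lags stay at or below 0.19.
The dominant spike at lag 7 indicates a seasonal period of 7.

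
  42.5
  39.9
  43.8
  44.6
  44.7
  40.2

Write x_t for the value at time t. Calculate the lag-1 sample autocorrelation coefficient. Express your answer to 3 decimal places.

-0.063

Mean x̄ = (42.5 + 39.9 + 43.8 + 44.6 + 44.7 + 40.2)/6 = 42.6167
Deviations from mean: -0.1167, -2.7167, 1.1833, 1.9833, 2.0833, -2.4167
Σ(x_t−x̄)(x_{t+1}−x̄) = (0.3169) + (-3.2147) + (2.3469) + (4.1319) + (-5.0347) = -1.4536
Denominator Σ(x_t−x̄)² = 22.9083
r_1 = -1.4536 / 22.9083 = -0.063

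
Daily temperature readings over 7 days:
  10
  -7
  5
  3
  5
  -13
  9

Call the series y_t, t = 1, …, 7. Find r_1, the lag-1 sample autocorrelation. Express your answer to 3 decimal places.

Mean ȳ = (10 − 7 + 5 + 3 + 5 − 13 + 9)/7 = 1.7143
Numerator Σ_{t=1}^{6}(y_t−ȳ)(y_{t+1}−ȳ) = -247.9388
Denominator Σ(y_t−ȳ)² = 437.4286
r_1 = -247.9388 / 437.4286 = -0.567

-0.567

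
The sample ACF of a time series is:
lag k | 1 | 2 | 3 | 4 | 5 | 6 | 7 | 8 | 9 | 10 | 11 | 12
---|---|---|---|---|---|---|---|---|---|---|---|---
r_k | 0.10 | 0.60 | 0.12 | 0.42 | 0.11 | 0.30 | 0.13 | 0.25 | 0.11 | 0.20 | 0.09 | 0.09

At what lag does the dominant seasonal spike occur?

The largest autocorrelation is r_2 = 0.60, with weaker echoes at lags 4 (0.42), 6 (0.30), 8 (0.25) and 10 (0.20); the remaining lags stay at or below 0.13.
The dominant spike at lag 2 indicates a seasonal period of 2.

2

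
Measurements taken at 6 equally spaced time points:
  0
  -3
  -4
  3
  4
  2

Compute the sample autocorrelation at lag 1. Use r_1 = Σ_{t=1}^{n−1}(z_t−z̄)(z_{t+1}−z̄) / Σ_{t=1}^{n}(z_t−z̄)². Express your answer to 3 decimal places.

Mean z̄ = (0 − 3 − 4 + 3 + 4 + 2)/6 = 0.3333
Deviations from mean: -0.3333, -3.3333, -4.3333, 2.6667, 3.6667, 1.6667
Σ(z_t−z̄)(z_{t+1}−z̄) = (1.1111) + (14.4444) + (-11.5556) + (9.7778) + (6.1111) = 19.8889
Denominator Σ(z_t−z̄)² = 53.3333
r_1 = 19.8889 / 53.3333 = 0.373

0.373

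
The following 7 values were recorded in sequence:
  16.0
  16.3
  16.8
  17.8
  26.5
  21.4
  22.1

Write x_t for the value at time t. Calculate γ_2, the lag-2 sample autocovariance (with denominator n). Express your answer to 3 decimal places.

1.544

Mean x̄ = (16.0 + 16.3 + 16.8 + 17.8 + 26.5 + 21.4 + 22.1)/7 = 19.5571
Σ_{t=1}^{5}(x_t−x̄)(x_{t+2}−x̄) = 10.8049
γ_2 = 10.8049 / 7 = 1.544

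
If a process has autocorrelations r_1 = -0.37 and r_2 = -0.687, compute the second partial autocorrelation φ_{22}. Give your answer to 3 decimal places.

φ_{22} = (r_2 − r_1²) / (1 − r_1²)
r_1² = (-0.37)² = 0.1369
Numerator = -0.687 − 0.1369 = -0.8239; denominator = 1 − 0.1369 = 0.8631
φ_{22} = -0.8239 / 0.8631 = -0.955

-0.955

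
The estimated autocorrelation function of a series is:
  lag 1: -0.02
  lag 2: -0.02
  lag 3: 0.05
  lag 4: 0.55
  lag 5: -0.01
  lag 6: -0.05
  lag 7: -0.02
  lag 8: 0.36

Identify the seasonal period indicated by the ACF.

The largest autocorrelation is r_4 = 0.55, with a weaker echo at lag 8 (0.36); the remaining lags stay at or below 0.05.
The dominant spike at lag 4 indicates a seasonal period of 4.

4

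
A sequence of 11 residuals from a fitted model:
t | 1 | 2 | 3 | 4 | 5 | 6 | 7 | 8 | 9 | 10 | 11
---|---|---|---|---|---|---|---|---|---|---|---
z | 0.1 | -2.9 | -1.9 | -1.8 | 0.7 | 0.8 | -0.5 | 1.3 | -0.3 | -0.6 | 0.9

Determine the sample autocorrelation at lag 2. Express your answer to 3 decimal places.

0.062

Mean z̄ = (0.1 − 2.9 − 1.9 − 1.8 + 0.7 + 0.8 − 0.5 + 1.3 − 0.3 − 0.6 + 0.9)/11 = -0.3818
Numerator Σ_{t=1}^{9}(z_t−z̄)(z_{t+2}−z̄) = 1.1093
Denominator Σ(z_t−z̄)² = 17.9964
r_2 = 1.1093 / 17.9964 = 0.062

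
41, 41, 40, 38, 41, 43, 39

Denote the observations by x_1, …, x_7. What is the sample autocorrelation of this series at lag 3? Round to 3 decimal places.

0.083

Mean x̄ = (41 + 41 + 40 + 38 + 41 + 43 + 39)/7 = 40.4286
Deviations from mean: 0.5714, 0.5714, -0.4286, -2.4286, 0.5714, 2.5714, -1.4286
Numerator Σ_{t=1}^{4}(x_t−x̄)(x_{t+3}−x̄) = 1.3061
Denominator Σ(x_t−x̄)² = 15.7143
r_3 = 1.3061 / 15.7143 = 0.083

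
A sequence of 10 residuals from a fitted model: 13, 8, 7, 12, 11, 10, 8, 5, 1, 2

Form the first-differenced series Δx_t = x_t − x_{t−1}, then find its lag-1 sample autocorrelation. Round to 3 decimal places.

0.028

First differences Δx: -5, -1, 5, -1, -1, -2, -3, -4, 1
Mean of differences = -1.2222
Numerator Σ(Δx_t−Δx̄)(Δx_{t+1}−Δx̄) = 1.9506
Denominator Σ(Δx_t−Δx̄)² = 69.5556
r_1(Δx) = 1.9506 / 69.5556 = 0.028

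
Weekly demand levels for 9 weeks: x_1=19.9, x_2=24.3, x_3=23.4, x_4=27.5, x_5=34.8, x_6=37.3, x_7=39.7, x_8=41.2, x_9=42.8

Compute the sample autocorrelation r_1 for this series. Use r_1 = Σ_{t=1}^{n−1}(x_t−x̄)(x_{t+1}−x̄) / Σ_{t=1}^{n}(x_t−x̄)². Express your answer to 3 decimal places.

Mean x̄ = (19.9 + 24.3 + 23.4 + 27.5 + 34.8 + 37.3 + 39.7 + 41.2 + 42.8)/9 = 32.3222
Numerator Σ_{t=1}^{8}(x_t−x̄)(x_{t+1}−x̄) = 409.8828
Denominator Σ(x_t−x̄)² = 595.4756
r_1 = 409.8828 / 595.4756 = 0.688

0.688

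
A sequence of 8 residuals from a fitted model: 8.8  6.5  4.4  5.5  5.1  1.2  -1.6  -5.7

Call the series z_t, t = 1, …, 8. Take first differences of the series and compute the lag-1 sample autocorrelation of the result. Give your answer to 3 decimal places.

First differences Δz: -2.3, -2.1, 1.1, -0.4, -3.9, -2.8, -4.1
Mean of differences = -2.0714
Numerator Σ(Δz_t−Δz̄)(Δz_{t+1}−Δz̄) = 4.9706
Denominator Σ(Δz_t−Δz̄)² = 20.8943
r_1(Δz) = 4.9706 / 20.8943 = 0.238

0.238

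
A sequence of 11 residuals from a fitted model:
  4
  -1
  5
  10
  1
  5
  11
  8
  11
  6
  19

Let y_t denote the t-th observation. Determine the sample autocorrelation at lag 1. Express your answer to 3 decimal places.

0.044

Mean ȳ = (4 − 1 + 5 + 10 + 1 + 5 + 11 + 8 + 11 + 6 + 19)/11 = 7.1818
Numerator Σ_{t=1}^{10}(y_t−ȳ)(y_{t+1}−ȳ) = 13.2397
Denominator Σ(y_t−ȳ)² = 303.6364
r_1 = 13.2397 / 303.6364 = 0.044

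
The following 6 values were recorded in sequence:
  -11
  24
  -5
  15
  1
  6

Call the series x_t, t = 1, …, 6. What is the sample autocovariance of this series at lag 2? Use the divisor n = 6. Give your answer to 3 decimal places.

Mean x̄ = (-11 + 24 − 5 + 15 + 1 + 6)/6 = 5.0000
Deviations: -16.0000, 19.0000, -10.0000, 10.0000, -4.0000, 1.0000
Σ_{t=1}^{4}(x_t−x̄)(x_{t+2}−x̄) = 400.0000
γ_2 = 400.0000 / 6 = 66.667

66.667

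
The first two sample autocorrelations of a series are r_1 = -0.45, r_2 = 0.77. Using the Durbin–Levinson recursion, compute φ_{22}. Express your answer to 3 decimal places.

φ_{22} = (r_2 − r_1²) / (1 − r_1²)
r_1² = (-0.45)² = 0.2025
Numerator = 0.77 − 0.2025 = 0.5675; denominator = 1 − 0.2025 = 0.7975
φ_{22} = 0.5675 / 0.7975 = 0.712

0.712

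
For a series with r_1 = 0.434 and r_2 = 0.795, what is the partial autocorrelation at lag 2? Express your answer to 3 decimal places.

φ_{22} = (r_2 − r_1²) / (1 − r_1²)
r_1² = (0.434)² = 0.188356
Numerator = 0.795 − 0.1884 = 0.6066; denominator = 1 − 0.1884 = 0.8116
φ_{22} = 0.6066 / 0.8116 = 0.747

0.747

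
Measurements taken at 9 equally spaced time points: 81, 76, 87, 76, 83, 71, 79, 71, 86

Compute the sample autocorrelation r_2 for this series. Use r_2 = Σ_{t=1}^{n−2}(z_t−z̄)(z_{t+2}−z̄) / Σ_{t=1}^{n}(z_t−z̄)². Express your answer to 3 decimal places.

Mean z̄ = (81 + 76 + 87 + 76 + 83 + 71 + 79 + 71 + 86)/9 = 78.8889
Numerator Σ_{t=1}^{7}(z_t−z̄)(z_{t+2}−z̄) = 145.0864
Denominator Σ(z_t−z̄)² = 278.8889
r_2 = 145.0864 / 278.8889 = 0.520

0.520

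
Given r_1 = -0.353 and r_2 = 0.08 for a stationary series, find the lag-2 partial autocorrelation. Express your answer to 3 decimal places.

φ_{22} = (r_2 − r_1²) / (1 − r_1²)
r_1² = (-0.353)² = 0.124609
Numerator = 0.08 − 0.1246 = -0.0446; denominator = 1 − 0.1246 = 0.8754
φ_{22} = -0.0446 / 0.8754 = -0.051

-0.051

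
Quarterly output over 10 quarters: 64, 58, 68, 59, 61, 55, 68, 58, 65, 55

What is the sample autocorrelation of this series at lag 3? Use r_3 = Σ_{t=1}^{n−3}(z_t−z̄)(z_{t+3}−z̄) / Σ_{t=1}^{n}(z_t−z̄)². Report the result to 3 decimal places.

Mean z̄ = (64 + 58 + 68 + 59 + 61 + 55 + 68 + 58 + 65 + 55)/10 = 61.1000
Σ(z_t−z̄)(z_{t+3}−z̄) = (-6.0900) + (0.3100) + (-42.0900) + (-14.4900) + (0.3100) + (-23.7900) + (-42.0900) = -127.9300
Denominator Σ(z_t−z̄)² = 216.9000
r_3 = -127.9300 / 216.9000 = -0.590

-0.590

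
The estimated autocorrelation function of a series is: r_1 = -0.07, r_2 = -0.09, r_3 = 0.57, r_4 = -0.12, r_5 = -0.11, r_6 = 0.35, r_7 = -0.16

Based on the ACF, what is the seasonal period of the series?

3

The largest autocorrelation is r_3 = 0.57, with a weaker echo at lag 6 (0.35); the remaining lags stay at or below -0.07.
The dominant spike at lag 3 indicates a seasonal period of 3.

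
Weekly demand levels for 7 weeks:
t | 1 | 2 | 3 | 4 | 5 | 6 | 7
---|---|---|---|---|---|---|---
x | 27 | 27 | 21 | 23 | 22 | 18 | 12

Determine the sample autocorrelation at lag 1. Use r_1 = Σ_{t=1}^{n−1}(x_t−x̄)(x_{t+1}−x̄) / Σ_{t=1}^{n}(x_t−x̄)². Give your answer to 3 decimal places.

0.358

Mean x̄ = (27 + 27 + 21 + 23 + 22 + 18 + 12)/7 = 21.4286
Deviations from mean: 5.5714, 5.5714, -0.4286, 1.5714, 0.5714, -3.4286, -9.4286
Numerator Σ_{t=1}^{6}(x_t−x̄)(x_{t+1}−x̄) = 59.2449
Denominator Σ(x_t−x̄)² = 165.7143
r_1 = 59.2449 / 165.7143 = 0.358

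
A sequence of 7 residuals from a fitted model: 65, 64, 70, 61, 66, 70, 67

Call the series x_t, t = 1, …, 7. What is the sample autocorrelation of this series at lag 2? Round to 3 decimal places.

-0.221

Mean x̄ = (65 + 64 + 70 + 61 + 66 + 70 + 67)/7 = 66.1429
Deviations from mean: -1.1429, -2.1429, 3.8571, -5.1429, -0.1429, 3.8571, 0.8571
Numerator Σ_{t=1}^{5}(x_t−x̄)(x_{t+2}−x̄) = -13.8980
Denominator Σ(x_t−x̄)² = 62.8571
r_2 = -13.8980 / 62.8571 = -0.221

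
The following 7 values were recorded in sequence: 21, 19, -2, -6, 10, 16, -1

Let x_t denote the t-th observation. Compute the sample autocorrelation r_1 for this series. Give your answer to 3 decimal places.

Mean x̄ = (21 + 19 − 2 − 6 + 10 + 16 − 1)/7 = 8.1429
Σ(x_t−x̄)(x_{t+1}−x̄) = (139.5918) + (-110.1224) + (143.4490) + (-26.2653) + (14.5918) + (-71.8367) = 89.4082
Denominator Σ(x_t−x̄)² = 734.8571
r_1 = 89.4082 / 734.8571 = 0.122

0.122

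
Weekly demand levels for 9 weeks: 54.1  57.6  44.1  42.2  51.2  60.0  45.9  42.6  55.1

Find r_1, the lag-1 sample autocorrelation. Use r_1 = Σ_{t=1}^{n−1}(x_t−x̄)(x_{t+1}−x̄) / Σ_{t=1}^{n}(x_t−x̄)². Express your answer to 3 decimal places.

-0.031

Mean x̄ = (54.1 + 57.6 + 44.1 + 42.2 + 51.2 + 60.0 + 45.9 + 42.6 + 55.1)/9 = 50.3111
Numerator Σ_{t=1}^{8}(x_t−x̄)(x_{t+1}−x̄) = -11.5257
Denominator Σ(x_t−x̄)² = 368.3689
r_1 = -11.5257 / 368.3689 = -0.031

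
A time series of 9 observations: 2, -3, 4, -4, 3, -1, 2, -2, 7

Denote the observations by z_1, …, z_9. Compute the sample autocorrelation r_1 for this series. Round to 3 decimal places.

Mean z̄ = (2 − 3 + 4 − 4 + 3 − 1 + 2 − 2 + 7)/9 = 0.8889
Numerator Σ_{t=1}^{8}(z_t−z̄)(z_{t+1}−z̄) = -68.9012
Denominator Σ(z_t−z̄)² = 104.8889
r_1 = -68.9012 / 104.8889 = -0.657

-0.657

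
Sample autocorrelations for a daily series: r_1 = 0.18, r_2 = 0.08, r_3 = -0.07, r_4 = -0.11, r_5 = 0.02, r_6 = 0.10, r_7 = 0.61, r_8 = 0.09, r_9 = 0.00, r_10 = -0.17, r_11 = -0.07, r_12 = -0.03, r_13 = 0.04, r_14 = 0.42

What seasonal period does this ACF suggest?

The largest autocorrelation is r_7 = 0.61, with a weaker echo at lag 14 (0.42); the remaining lags stay at or below 0.18.
The dominant spike at lag 7 indicates a seasonal period of 7.

7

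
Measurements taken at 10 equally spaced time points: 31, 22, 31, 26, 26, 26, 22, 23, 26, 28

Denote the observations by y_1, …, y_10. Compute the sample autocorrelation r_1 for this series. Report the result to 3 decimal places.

Mean ȳ = (31 + 22 + 31 + 26 + 26 + 26 + 22 + 23 + 26 + 28)/10 = 26.1000
Numerator Σ_{t=1}^{9}(y_t−ȳ)(y_{t+1}−ȳ) = -27.4100
Denominator Σ(y_t−ȳ)² = 94.9000
r_1 = -27.4100 / 94.9000 = -0.289

-0.289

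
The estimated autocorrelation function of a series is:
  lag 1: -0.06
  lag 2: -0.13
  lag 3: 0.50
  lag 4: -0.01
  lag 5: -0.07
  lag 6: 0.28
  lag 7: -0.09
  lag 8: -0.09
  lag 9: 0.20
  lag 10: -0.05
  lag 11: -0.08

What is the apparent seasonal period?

The largest autocorrelation is r_3 = 0.50, with weaker echoes at lags 6 (0.28) and 9 (0.20); the remaining lags stay at or below -0.01.
The dominant spike at lag 3 indicates a seasonal period of 3.

3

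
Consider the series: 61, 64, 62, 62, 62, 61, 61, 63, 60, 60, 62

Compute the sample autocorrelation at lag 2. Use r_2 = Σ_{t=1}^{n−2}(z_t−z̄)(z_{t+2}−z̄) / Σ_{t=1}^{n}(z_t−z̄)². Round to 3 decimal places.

Mean z̄ = (61 + 64 + 62 + 62 + 62 + 61 + 61 + 63 + 60 + 60 + 62)/11 = 61.6364
Numerator Σ_{t=1}^{9}(z_t−z̄)(z_{t+2}−z̄) = -2.3554
Denominator Σ(z_t−z̄)² = 14.5455
r_2 = -2.3554 / 14.5455 = -0.162

-0.162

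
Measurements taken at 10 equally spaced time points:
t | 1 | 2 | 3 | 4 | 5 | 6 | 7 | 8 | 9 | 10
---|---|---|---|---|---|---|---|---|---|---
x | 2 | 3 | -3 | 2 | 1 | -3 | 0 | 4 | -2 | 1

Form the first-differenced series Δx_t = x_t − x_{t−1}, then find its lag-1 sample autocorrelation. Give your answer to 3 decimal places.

First differences Δx: 1, -6, 5, -1, -4, 3, 4, -6, 3
Mean of differences = -0.1111
Numerator Σ(Δx_t−Δx̄)(Δx_{t+1}−Δx̄) = -79.5679
Denominator Σ(Δx_t−Δx̄)² = 148.8889
r_1(Δx) = -79.5679 / 148.8889 = -0.534

-0.534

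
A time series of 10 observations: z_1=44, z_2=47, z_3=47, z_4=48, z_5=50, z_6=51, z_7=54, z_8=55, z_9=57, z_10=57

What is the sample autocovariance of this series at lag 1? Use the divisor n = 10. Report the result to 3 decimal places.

Mean z̄ = (44 + 47 + 47 + 48 + 50 + 51 + 54 + 55 + 57 + 57)/10 = 51.0000
Σ_{t=1}^{9}(z_t−z̄)(z_{t+1}−z̄) = 131.0000
γ_1 = 131.0000 / 10 = 13.100

13.100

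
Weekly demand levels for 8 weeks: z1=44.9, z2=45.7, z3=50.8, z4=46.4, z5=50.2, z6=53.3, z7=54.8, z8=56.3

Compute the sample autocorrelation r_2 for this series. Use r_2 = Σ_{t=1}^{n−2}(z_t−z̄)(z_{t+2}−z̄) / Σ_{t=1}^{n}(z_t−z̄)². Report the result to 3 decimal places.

Mean z̄ = (44.9 + 45.7 + 50.8 + 46.4 + 50.2 + 53.3 + 54.8 + 56.3)/8 = 50.3000
Numerator Σ_{t=1}^{6}(z_t−z̄)(z_{t+2}−z̄) = 21.0400
Denominator Σ(z_t−z̄)² = 131.0400
r_2 = 21.0400 / 131.0400 = 0.161

0.161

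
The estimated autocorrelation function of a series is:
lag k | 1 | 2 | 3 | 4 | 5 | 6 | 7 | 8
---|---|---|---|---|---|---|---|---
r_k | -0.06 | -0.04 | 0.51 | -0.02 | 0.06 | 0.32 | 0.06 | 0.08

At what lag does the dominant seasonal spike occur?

3

The largest autocorrelation is r_3 = 0.51, with a weaker echo at lag 6 (0.32); the remaining lags stay at or below 0.08.
The dominant spike at lag 3 indicates a seasonal period of 3.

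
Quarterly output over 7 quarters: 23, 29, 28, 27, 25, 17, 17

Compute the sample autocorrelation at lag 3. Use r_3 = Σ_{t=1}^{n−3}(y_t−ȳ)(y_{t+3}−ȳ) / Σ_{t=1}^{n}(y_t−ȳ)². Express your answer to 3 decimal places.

Mean ȳ = (23 + 29 + 28 + 27 + 25 + 17 + 17)/7 = 23.7143
Σ(y_t−ȳ)(y_{t+3}−ȳ) = (-2.3469) + (6.7959) + (-28.7755) + (-22.0612) = -46.3878
Denominator Σ(y_t−ȳ)² = 149.4286
r_3 = -46.3878 / 149.4286 = -0.310

-0.310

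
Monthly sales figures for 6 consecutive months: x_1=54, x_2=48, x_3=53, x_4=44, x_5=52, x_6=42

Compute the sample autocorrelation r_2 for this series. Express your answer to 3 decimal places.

Mean x̄ = (54 + 48 + 53 + 44 + 52 + 42)/6 = 48.8333
Deviations from mean: 5.1667, -0.8333, 4.1667, -4.8333, 3.1667, -6.8333
Σ(x_t−x̄)(x_{t+2}−x̄) = (21.5278) + (4.0278) + (13.1944) + (33.0278) = 71.7778
Denominator Σ(x_t−x̄)² = 124.8333
r_2 = 71.7778 / 124.8333 = 0.575

0.575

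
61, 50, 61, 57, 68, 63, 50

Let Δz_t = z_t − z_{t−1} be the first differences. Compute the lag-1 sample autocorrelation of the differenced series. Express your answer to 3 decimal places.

First differences Δz: -11, 11, -4, 11, -5, -13
Mean of differences = -1.8333
Numerator Σ(Δz_t−Δz̄)(Δz_{t+1}−Δz̄) = -178.5278
Denominator Σ(Δz_t−Δz̄)² = 552.8333
r_1(Δz) = -178.5278 / 552.8333 = -0.323

-0.323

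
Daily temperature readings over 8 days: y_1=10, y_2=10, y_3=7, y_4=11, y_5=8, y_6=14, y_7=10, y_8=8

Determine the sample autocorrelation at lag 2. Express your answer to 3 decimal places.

Mean ȳ = (10 + 10 + 7 + 11 + 8 + 14 + 10 + 8)/8 = 9.7500
Σ(y_t−ȳ)(y_{t+2}−ȳ) = (-0.6875) + (0.3125) + (4.8125) + (5.3125) + (-0.4375) + (-7.4375) = 1.8750
Denominator Σ(y_t−ȳ)² = 33.5000
r_2 = 1.8750 / 33.5000 = 0.056

0.056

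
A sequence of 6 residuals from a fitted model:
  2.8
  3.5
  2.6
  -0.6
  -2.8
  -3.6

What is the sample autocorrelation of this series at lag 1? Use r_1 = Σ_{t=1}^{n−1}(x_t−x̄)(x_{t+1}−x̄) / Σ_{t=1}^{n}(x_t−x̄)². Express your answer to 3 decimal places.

Mean x̄ = (2.8 + 3.5 + 2.6 − 0.6 − 2.8 − 3.6)/6 = 0.3167
Deviations from mean: 2.4833, 3.1833, 2.2833, -0.9167, -3.1167, -3.9167
Σ(x_t−x̄)(x_{t+1}−x̄) = (7.9053) + (7.2686) + (-2.0931) + (2.8569) + (12.2069) = 28.1447
Denominator Σ(x_t−x̄)² = 47.4083
r_1 = 28.1447 / 47.4083 = 0.594

0.594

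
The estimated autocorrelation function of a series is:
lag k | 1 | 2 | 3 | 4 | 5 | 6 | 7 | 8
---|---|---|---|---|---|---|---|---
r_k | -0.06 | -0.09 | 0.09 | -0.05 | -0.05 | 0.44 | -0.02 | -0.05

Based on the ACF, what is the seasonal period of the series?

The largest autocorrelation is r_6 = 0.44; the remaining lags stay at or below 0.09.
The dominant spike at lag 6 indicates a seasonal period of 6.

6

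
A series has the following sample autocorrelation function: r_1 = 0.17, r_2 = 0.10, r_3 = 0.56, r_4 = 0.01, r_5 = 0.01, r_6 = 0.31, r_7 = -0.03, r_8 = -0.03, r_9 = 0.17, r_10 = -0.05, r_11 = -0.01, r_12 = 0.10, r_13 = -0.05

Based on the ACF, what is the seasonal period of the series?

3

The largest autocorrelation is r_3 = 0.56, with a weaker echo at lag 6 (0.31); the remaining lags stay at or below 0.17.
The dominant spike at lag 3 indicates a seasonal period of 3.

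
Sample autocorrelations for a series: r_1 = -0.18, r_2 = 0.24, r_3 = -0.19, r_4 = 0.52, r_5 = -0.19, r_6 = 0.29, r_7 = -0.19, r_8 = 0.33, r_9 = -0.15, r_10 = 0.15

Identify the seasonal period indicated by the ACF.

The largest autocorrelation is r_4 = 0.52, with a weaker echo at lag 8 (0.33); the remaining lags stay at or below 0.29.
The dominant spike at lag 4 indicates a seasonal period of 4.

4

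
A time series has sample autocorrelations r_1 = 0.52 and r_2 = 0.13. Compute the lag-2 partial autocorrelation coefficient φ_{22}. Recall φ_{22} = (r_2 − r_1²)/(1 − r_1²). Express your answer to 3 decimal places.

φ_{22} = (r_2 − r_1²) / (1 − r_1²)
r_1² = (0.52)² = 0.2704
Numerator = 0.13 − 0.2704 = -0.1404; denominator = 1 − 0.2704 = 0.7296
φ_{22} = -0.1404 / 0.7296 = -0.192

-0.192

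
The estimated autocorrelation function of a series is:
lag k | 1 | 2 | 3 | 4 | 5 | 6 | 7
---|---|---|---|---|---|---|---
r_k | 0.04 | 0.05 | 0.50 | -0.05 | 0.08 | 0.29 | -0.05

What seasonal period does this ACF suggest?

The largest autocorrelation is r_3 = 0.50, with a weaker echo at lag 6 (0.29); the remaining lags stay at or below 0.08.
The dominant spike at lag 3 indicates a seasonal period of 3.

3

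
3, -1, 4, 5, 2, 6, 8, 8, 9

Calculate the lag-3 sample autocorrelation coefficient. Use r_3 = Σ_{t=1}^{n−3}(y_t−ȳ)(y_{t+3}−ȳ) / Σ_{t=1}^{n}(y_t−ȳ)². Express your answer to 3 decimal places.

0.138

Mean ȳ = (3 − 1 + 4 + 5 + 2 + 6 + 8 + 8 + 9)/9 = 4.8889
Σ(y_t−ȳ)(y_{t+3}−ȳ) = (-0.2099) + (17.0123) + (-0.9877) + (0.3457) + (-8.9877) + (4.5679) = 11.7407
Denominator Σ(y_t−ȳ)² = 84.8889
r_3 = 11.7407 / 84.8889 = 0.138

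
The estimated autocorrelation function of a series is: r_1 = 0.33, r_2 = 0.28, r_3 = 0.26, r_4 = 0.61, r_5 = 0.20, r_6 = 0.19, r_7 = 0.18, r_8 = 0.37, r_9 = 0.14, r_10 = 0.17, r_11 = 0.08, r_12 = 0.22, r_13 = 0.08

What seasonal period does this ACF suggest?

4

The largest autocorrelation is r_4 = 0.61, with a weaker echo at lag 8 (0.37); the remaining lags stay at or below 0.33. The elevated value at lag 1 (0.33), dropping to 0.28 at lag 2, reflects decaying short-term dependence rather than seasonality.
The dominant spike at lag 4 indicates a seasonal period of 4.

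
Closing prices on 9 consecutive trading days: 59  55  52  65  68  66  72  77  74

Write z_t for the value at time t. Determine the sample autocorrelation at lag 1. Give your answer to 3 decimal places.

Mean z̄ = (59 + 55 + 52 + 65 + 68 + 66 + 72 + 77 + 74)/9 = 65.3333
Numerator Σ_{t=1}^{8}(z_t−z̄)(z_{t+1}−z̄) = 391.8889
Denominator Σ(z_t−z̄)² = 588.0000
r_1 = 391.8889 / 588.0000 = 0.666

0.666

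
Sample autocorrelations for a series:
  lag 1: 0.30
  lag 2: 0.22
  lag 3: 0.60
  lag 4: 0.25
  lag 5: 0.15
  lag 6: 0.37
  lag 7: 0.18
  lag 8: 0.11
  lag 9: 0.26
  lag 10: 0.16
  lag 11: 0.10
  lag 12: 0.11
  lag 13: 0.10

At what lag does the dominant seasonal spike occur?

The largest autocorrelation is r_3 = 0.60, with a weaker echo at lag 6 (0.37); the remaining lags stay at or below 0.30. The elevated value at lag 1 (0.30), dropping to 0.22 at lag 2, reflects decaying short-term dependence rather than seasonality.
The dominant spike at lag 3 indicates a seasonal period of 3.

3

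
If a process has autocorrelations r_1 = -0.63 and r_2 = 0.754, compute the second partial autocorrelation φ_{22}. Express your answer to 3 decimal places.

0.592

φ_{22} = (r_2 − r_1²) / (1 − r_1²)
r_1² = (-0.63)² = 0.3969
Numerator = 0.754 − 0.3969 = 0.3571; denominator = 1 − 0.3969 = 0.6031
φ_{22} = 0.3571 / 0.6031 = 0.592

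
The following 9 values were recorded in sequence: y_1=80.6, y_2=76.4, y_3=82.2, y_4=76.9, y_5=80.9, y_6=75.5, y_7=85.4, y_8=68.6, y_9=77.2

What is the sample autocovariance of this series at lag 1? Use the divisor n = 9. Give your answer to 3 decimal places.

-11.833

Mean ȳ = (80.6 + 76.4 + 82.2 + 76.9 + 80.9 + 75.5 + 85.4 + 68.6 + 77.2)/9 = 78.1889
Σ_{t=1}^{8}(y_t−ȳ)(y_{t+1}−ȳ) = -106.4968
γ_1 = -106.4968 / 9 = -11.833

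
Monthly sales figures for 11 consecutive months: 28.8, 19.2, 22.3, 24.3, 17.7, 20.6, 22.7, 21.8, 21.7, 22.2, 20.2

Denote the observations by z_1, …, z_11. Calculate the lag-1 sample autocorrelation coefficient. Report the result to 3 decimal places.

Mean z̄ = (28.8 + 19.2 + 22.3 + 24.3 + 17.7 + 20.6 + 22.7 + 21.8 + 21.7 + 22.2 + 20.2)/11 = 21.9545
Numerator Σ_{t=1}^{10}(z_t−z̄)(z_{t+1}−z̄) = -24.7921
Denominator Σ(z_t−z̄)² = 83.7873
r_1 = -24.7921 / 83.7873 = -0.296

-0.296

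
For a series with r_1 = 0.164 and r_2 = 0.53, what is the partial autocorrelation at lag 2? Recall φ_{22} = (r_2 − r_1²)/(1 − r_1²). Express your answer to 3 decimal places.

φ_{22} = (r_2 − r_1²) / (1 − r_1²)
r_1² = (0.164)² = 0.026896
Numerator = 0.53 − 0.0269 = 0.5031; denominator = 1 − 0.0269 = 0.9731
φ_{22} = 0.5031 / 0.9731 = 0.517

0.517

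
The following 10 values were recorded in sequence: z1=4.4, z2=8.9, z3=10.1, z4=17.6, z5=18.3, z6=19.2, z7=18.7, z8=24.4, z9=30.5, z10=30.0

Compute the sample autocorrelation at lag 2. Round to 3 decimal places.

Mean z̄ = (4.4 + 8.9 + 10.1 + 17.6 + 18.3 + 19.2 + 18.7 + 24.4 + 30.5 + 30.0)/10 = 18.2100
Numerator Σ_{t=1}^{8}(z_t−z̄)(z_{t+2}−z̄) = 201.5188
Denominator Σ(z_t−z̄)² = 673.1290
r_2 = 201.5188 / 673.1290 = 0.299

0.299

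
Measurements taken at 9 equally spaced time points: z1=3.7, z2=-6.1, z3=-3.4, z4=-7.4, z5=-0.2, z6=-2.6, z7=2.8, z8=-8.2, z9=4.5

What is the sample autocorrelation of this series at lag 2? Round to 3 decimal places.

0.312

Mean z̄ = (3.7 − 6.1 − 3.4 − 7.4 − 0.2 − 2.6 + 2.8 − 8.2 + 4.5)/9 = -1.8778
Numerator Σ_{t=1}^{7}(z_t−z̄)(z_{t+2}−z̄) = 58.5079
Denominator Σ(z_t−z̄)² = 187.6156
r_2 = 58.5079 / 187.6156 = 0.312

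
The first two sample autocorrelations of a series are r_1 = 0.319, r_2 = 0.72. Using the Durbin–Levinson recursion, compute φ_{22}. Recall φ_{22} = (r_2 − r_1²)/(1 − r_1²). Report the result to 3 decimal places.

0.688

φ_{22} = (r_2 − r_1²) / (1 − r_1²)
r_1² = (0.319)² = 0.101761
Numerator = 0.72 − 0.1018 = 0.6182; denominator = 1 − 0.1018 = 0.8982
φ_{22} = 0.6182 / 0.8982 = 0.688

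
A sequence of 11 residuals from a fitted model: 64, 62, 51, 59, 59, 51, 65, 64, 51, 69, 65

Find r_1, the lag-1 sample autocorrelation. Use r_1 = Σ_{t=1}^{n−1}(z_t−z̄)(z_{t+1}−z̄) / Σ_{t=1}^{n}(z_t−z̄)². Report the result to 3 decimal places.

-0.214

Mean z̄ = (64 + 62 + 51 + 59 + 59 + 51 + 65 + 64 + 51 + 69 + 65)/11 = 60.0000
Numerator Σ_{t=1}^{10}(z_t−z̄)(z_{t+1}−z̄) = -88.0000
Denominator Σ(z_t−z̄)² = 412.0000
r_1 = -88.0000 / 412.0000 = -0.214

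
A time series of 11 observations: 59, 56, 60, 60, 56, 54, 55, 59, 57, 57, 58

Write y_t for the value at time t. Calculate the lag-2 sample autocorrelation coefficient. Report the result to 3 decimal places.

-0.345

Mean ȳ = (59 + 56 + 60 + 60 + 56 + 54 + 55 + 59 + 57 + 57 + 58)/11 = 57.3636
Numerator Σ_{t=1}^{9}(y_t−ȳ)(y_{t+2}−ȳ) = -13.9917
Denominator Σ(y_t−ȳ)² = 40.5455
r_2 = -13.9917 / 40.5455 = -0.345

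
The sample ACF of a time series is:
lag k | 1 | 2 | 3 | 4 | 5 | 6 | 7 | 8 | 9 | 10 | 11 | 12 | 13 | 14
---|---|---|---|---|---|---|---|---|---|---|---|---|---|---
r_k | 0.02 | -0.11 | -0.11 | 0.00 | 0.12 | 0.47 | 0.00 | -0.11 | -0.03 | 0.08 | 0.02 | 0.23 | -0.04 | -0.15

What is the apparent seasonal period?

The largest autocorrelation is r_6 = 0.47, with a weaker echo at lag 12 (0.23); the remaining lags stay at or below 0.12.
The dominant spike at lag 6 indicates a seasonal period of 6.

6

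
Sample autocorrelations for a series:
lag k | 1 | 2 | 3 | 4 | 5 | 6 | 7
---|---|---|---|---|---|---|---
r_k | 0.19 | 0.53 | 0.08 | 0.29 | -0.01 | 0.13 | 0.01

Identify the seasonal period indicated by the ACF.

The largest autocorrelation is r_2 = 0.53, with a weaker echo at lag 4 (0.29); the remaining lags stay at or below 0.19.
The dominant spike at lag 2 indicates a seasonal period of 2.

2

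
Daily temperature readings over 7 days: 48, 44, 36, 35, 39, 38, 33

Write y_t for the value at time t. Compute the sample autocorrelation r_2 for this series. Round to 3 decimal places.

-0.256

Mean ȳ = (48 + 44 + 36 + 35 + 39 + 38 + 33)/7 = 39.0000
Deviations from mean: 9.0000, 5.0000, -3.0000, -4.0000, 0.0000, -1.0000, -6.0000
Σ(y_t−ȳ)(y_{t+2}−ȳ) = (-27.0000) + (-20.0000) + (0.0000) + (4.0000) + (0.0000) = -43.0000
Denominator Σ(y_t−ȳ)² = 168.0000
r_2 = -43.0000 / 168.0000 = -0.256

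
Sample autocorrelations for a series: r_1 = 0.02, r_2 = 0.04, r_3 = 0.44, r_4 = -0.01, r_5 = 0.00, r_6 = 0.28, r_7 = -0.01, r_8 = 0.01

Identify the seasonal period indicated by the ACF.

The largest autocorrelation is r_3 = 0.44, with a weaker echo at lag 6 (0.28); the remaining lags stay at or below 0.04.
The dominant spike at lag 3 indicates a seasonal period of 3.

3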